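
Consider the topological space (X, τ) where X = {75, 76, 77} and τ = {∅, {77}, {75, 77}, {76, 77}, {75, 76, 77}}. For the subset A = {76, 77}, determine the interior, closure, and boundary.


int(A) = {76, 77}, cl(A) = {75, 76, 77}, ∂A = {75}.

Closed sets in (X, τ) are complements of opens:
  closed(X, τ) = {∅, {75}, {76}, {75, 76}, {75, 76, 77}}.
int(A) = ⋃ {U ∈ τ : U ⊆ A}. Opens contained in A: ∅, {77}, {76, 77}.
Taking the union of these: int(A) = {76, 77}.
cl(A) = ⋂ {C closed : A ⊆ C}. Closed sets containing A: {75, 76, 77}.
Intersecting these: cl(A) = {75, 76, 77}.
∂A = cl(A) ∖ int(A) = {75, 76, 77} ∖ {76, 77} = {75}.


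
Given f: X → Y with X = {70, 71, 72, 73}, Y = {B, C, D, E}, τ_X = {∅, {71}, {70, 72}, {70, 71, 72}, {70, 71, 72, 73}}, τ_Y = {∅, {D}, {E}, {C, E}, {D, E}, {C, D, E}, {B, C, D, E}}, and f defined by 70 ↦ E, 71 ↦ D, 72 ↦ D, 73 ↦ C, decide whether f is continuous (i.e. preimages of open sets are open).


f is NOT continuous.

Compute f^{-1}(U) for each U ∈ τ_Y:
  U = ∅: f^{-1}(U) = ∅ ∈ τ_X ✓.
  U = {D}: f^{-1}(U) = {71, 72} ∉ τ_X ✗.
  U = {E}: f^{-1}(U) = {70} ∉ τ_X ✗.
  U = {C, E}: f^{-1}(U) = {70, 73} ∉ τ_X ✗.
  U = {D, E}: f^{-1}(U) = {70, 71, 72} ∈ τ_X ✓.
  U = {C, D, E}: f^{-1}(U) = {70, 71, 72, 73} ∈ τ_X ✓.
  U = {B, C, D, E}: f^{-1}(U) = {70, 71, 72, 73} ∈ τ_X ✓.
Found U = {D} with f^{-1}(U) = {71, 72} not in τ_X. Therefore f is NOT continuous.


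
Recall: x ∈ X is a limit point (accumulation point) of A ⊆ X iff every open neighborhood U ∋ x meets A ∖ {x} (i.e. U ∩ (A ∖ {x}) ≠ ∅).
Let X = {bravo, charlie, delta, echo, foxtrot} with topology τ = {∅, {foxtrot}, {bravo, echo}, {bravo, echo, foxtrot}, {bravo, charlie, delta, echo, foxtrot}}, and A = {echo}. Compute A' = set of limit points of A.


A' = {bravo, charlie, delta}

For each x ∈ X, list the open sets U ∈ τ with x ∈ U, then check whether U ∩ (A ∖ {x}) ≠ ∅ for every such U.
  x = bravo: opens ∋ x are {bravo, echo}, {bravo, echo, foxtrot}, {bravo, charlie, delta, echo, foxtrot}; each meets A ∖ {bravo}, so x IS a limit point.
  x = charlie: opens ∋ x are {bravo, charlie, delta, echo, foxtrot}; each meets A ∖ {charlie}, so x IS a limit point.
  x = delta: opens ∋ x are {bravo, charlie, delta, echo, foxtrot}; each meets A ∖ {delta}, so x IS a limit point.
  x = echo: open {bravo, echo} ∋ x has {bravo, echo} ∩ (A ∖ {echo}) = ∅, so x is NOT a limit point.
  x = foxtrot: open {foxtrot} ∋ x has {foxtrot} ∩ (A ∖ {foxtrot}) = ∅, so x is NOT a limit point.
Collecting: A' = {bravo, charlie, delta}.


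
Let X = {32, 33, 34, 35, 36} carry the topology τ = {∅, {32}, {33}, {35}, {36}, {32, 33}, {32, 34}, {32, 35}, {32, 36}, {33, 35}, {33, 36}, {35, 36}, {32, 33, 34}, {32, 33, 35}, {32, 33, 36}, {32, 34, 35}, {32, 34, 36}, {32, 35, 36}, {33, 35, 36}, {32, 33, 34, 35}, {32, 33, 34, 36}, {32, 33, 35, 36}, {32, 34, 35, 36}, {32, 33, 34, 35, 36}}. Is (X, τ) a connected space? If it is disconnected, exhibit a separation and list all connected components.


(X, τ) is disconnected; components = [{33}, {35}, {36}, {32, 34}].

Find clopen sets (U ∈ τ with X ∖ U ∈ τ):
  U = ∅, X ∖ U = {32, 33, 34, 35, 36} — both open, so U is clopen.
  U = {33}, X ∖ U = {32, 34, 35, 36} — both open, so U is clopen.
  U = {35}, X ∖ U = {32, 33, 34, 36} — both open, so U is clopen.
  U = {36}, X ∖ U = {32, 33, 34, 35} — both open, so U is clopen.
  U = {32, 34}, X ∖ U = {33, 35, 36} — both open, so U is clopen.
  U = {33, 35}, X ∖ U = {32, 34, 36} — both open, so U is clopen.
  U = {33, 36}, X ∖ U = {32, 34, 35} — both open, so U is clopen.
  U = {35, 36}, X ∖ U = {32, 33, 34} — both open, so U is clopen.
  U = {32, 33, 34}, X ∖ U = {35, 36} — both open, so U is clopen.
  U = {32, 34, 35}, X ∖ U = {33, 36} — both open, so U is clopen.
  U = {32, 34, 36}, X ∖ U = {33, 35} — both open, so U is clopen.
  U = {33, 35, 36}, X ∖ U = {32, 34} — both open, so U is clopen.
  U = {32, 33, 34, 35}, X ∖ U = {36} — both open, so U is clopen.
  U = {32, 33, 34, 36}, X ∖ U = {35} — both open, so U is clopen.
  U = {32, 34, 35, 36}, X ∖ U = {33} — both open, so U is clopen.
  U = {32, 33, 34, 35, 36}, X ∖ U = ∅ — both open, so U is clopen.
Nontrivial clopen(s) exist: e.g. {32, 34, 35}. So (X, τ) is disconnected.
Compute connected components by grouping points that agree on all clopens:
  component: {33}
  component: {35}
  component: {36}
  component: {32, 34}


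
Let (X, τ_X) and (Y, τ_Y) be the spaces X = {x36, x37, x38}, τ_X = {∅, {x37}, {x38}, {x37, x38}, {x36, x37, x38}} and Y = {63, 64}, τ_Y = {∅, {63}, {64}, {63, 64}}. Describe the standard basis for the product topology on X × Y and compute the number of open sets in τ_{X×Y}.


Basis B = {∅ × ∅, {x37} × {63}, {x37} × {64}, {x38} × {63}, {x38} × {64}, {x37} × {63, 64}, {x37, x38} × {63}, {x37, x38} × {64}, {x38} × {63, 64}, {x36, x37, x38} × {63}, {x36, x37, x38} × {64}, {x37, x38} × {63, 64}, {x36, x37, x38} × {63, 64}}; |τ_{X×Y}| = 25.

Enumerate products U × V with U ∈ τ_X, V ∈ τ_Y (deduplicated):
  ∅ × ∅ = {} (∅)
  {x37} × {63} = {(x37,63)}
  {x37} × {64} = {(x37,64)}
  {x38} × {63} = {(x38,63)}
  {x38} × {64} = {(x38,64)}
  {x37} × {63, 64} = {(x37,63), (x37,64)}
  {x37, x38} × {63} = {(x37,63), (x38,63)}
  {x37, x38} × {64} = {(x37,64), (x38,64)}
  {x38} × {63, 64} = {(x38,63), (x38,64)}
  {x36, x37, x38} × {63} = {(x36,63), (x37,63), (x38,63)}
  {x36, x37, x38} × {64} = {(x36,64), (x37,64), (x38,64)}
  {x37, x38} × {63, 64} = {(x37,63), (x37,64), (x38,63), (x38,64)}
  {x36, x37, x38} × {63, 64} = {(x36,63), (x36,64), (x37,63), (x37,64), (x38,63), (x38,64)}
These 13 distinct sets form the basis B.
Close under arbitrary unions to get τ_{X×Y}; counting gives |τ_{X×Y}| = 25.


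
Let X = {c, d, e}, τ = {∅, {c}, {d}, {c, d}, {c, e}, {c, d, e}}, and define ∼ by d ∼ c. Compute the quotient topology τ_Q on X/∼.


X/∼ = {[c=d], [e]}; |τ_Q| = 3.

Equivalence classes: [c=d], [e].
Quotient map π: X → X/∼ sends c ↦ [c=d], d ↦ [c=d], e ↦ [e].
For each subset V ⊆ X/∼, compute π^{-1}(V) ⊆ X and check whether π^{-1}(V) ∈ τ. V is open in τ_Q iff π^{-1}(V) ∈ τ.
  V = {}: π^{-1}(V) = ∅ ∈ τ ✓.
  V = {[c=d]}: π^{-1}(V) = {c, d} ∈ τ ✓.
  V = {[e]}: π^{-1}(V) = {e} ∉ τ ✗.
  V = {[c=d], [e]}: π^{-1}(V) = {c, d, e} ∈ τ ✓.
Open sets in the quotient: τ_Q = {{}, {[c=d]}, {[c=d], [e]}} (3 elements).


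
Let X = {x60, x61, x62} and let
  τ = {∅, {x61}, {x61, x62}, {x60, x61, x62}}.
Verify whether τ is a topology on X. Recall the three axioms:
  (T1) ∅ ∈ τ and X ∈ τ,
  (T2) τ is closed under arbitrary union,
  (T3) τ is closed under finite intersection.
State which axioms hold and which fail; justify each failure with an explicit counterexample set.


τ IS a topology on X.

Axiom (T1): ∅ ∈ τ? Yes; X ∈ τ? Yes.
Axiom (T2/T3): check pairwise unions and intersections of members of τ.
All pairwise intersections and unions checked — each lies in τ. Therefore τ satisfies (T1), (T2), (T3): it IS a topology on X.


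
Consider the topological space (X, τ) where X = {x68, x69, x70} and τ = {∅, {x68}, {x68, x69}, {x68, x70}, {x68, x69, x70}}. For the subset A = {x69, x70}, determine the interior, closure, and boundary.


int(A) = ∅, cl(A) = {x69, x70}, ∂A = {x69, x70}.

Closed sets in (X, τ) are complements of opens:
  closed(X, τ) = {∅, {x69}, {x70}, {x69, x70}, {x68, x69, x70}}.
int(A) = ⋃ {U ∈ τ : U ⊆ A}. Opens contained in A: ∅.
Taking the union of these: int(A) = ∅.
cl(A) = ⋂ {C closed : A ⊆ C}. Closed sets containing A: {x69, x70}, {x68, x69, x70}.
Intersecting these: cl(A) = {x69, x70}.
∂A = cl(A) ∖ int(A) = {x69, x70} ∖ ∅ = {x69, x70}.


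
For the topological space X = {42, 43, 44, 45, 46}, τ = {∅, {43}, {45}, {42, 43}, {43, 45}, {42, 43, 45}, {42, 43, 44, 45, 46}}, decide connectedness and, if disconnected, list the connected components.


(X, τ) is connected.

Find clopen sets (U ∈ τ with X ∖ U ∈ τ):
  U = ∅, X ∖ U = {42, 43, 44, 45, 46} — both open, so U is clopen.
  U = {42, 43, 44, 45, 46}, X ∖ U = ∅ — both open, so U is clopen.
Only trivial clopens (∅ and X) exist, so (X, τ) is connected.
Compute connected components by grouping points that agree on all clopens:
  component: {42, 43, 44, 45, 46}


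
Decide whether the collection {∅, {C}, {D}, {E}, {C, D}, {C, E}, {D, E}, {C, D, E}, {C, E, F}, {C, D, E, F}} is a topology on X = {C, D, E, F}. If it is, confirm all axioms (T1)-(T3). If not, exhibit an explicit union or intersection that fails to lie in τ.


τ IS a topology on X.

Axiom (T1): ∅ ∈ τ? Yes; X ∈ τ? Yes.
Axiom (T2/T3): check pairwise unions and intersections of members of τ.
All pairwise intersections and unions checked — each lies in τ. Therefore τ satisfies (T1), (T2), (T3): it IS a topology on X.


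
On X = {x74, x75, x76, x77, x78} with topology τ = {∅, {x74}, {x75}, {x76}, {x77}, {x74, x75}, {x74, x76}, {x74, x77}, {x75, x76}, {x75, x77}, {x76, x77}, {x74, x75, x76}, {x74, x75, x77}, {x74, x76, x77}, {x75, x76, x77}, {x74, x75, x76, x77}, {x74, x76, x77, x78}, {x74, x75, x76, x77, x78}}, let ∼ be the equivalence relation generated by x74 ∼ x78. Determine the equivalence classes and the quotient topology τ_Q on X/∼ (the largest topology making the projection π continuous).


X/∼ = {[x74=x78], [x75], [x76], [x77]}; |τ_Q| = 10.

Equivalence classes: [x74=x78], [x75], [x76], [x77].
Quotient map π: X → X/∼ sends x74 ↦ [x74=x78], x75 ↦ [x75], x76 ↦ [x76], x77 ↦ [x77], x78 ↦ [x74=x78].
For each subset V ⊆ X/∼, compute π^{-1}(V) ⊆ X and check whether π^{-1}(V) ∈ τ. V is open in τ_Q iff π^{-1}(V) ∈ τ.
  V = {}: π^{-1}(V) = ∅ ∈ τ ✓.
  V = {[x74=x78]}: π^{-1}(V) = {x74, x78} ∉ τ ✗.
  V = {[x75]}: π^{-1}(V) = {x75} ∈ τ ✓.
  V = {[x74=x78], [x75]}: π^{-1}(V) = {x74, x75, x78} ∉ τ ✗.
  V = {[x76]}: π^{-1}(V) = {x76} ∈ τ ✓.
  V = {[x74=x78], [x76]}: π^{-1}(V) = {x74, x76, x78} ∉ τ ✗.
  V = {[x75], [x76]}: π^{-1}(V) = {x75, x76} ∈ τ ✓.
  V = {[x74=x78], [x75], [x76]}: π^{-1}(V) = {x74, x75, x76, x78} ∉ τ ✗.
  V = {[x77]}: π^{-1}(V) = {x77} ∈ τ ✓.
  V = {[x74=x78], [x77]}: π^{-1}(V) = {x74, x77, x78} ∉ τ ✗.
  V = {[x75], [x77]}: π^{-1}(V) = {x75, x77} ∈ τ ✓.
  V = {[x74=x78], [x75], [x77]}: π^{-1}(V) = {x74, x75, x77, x78} ∉ τ ✗.
  V = {[x76], [x77]}: π^{-1}(V) = {x76, x77} ∈ τ ✓.
  V = {[x74=x78], [x76], [x77]}: π^{-1}(V) = {x74, x76, x77, x78} ∈ τ ✓.
  V = {[x75], [x76], [x77]}: π^{-1}(V) = {x75, x76, x77} ∈ τ ✓.
  V = {[x74=x78], [x75], [x76], [x77]}: π^{-1}(V) = {x74, x75, x76, x77, x78} ∈ τ ✓.
Open sets in the quotient: τ_Q = {{}, {[x75]}, {[x76]}, {[x75], [x76]}, {[x77]}, {[x75], [x77]}, {[x76], [x77]}, {[x74=x78], [x76], [x77]}, {[x75], [x76], [x77]}, {[x74=x78], [x75], [x76], [x77]}} (10 elements).


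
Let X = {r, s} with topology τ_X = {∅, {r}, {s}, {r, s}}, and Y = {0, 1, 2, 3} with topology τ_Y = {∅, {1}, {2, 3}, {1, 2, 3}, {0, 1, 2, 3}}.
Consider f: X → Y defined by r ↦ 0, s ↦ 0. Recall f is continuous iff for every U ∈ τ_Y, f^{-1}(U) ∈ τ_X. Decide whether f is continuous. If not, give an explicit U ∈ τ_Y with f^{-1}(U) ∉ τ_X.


f IS continuous.

Compute f^{-1}(U) for each U ∈ τ_Y:
  U = ∅: f^{-1}(U) = ∅ ∈ τ_X ✓.
  U = {1}: f^{-1}(U) = ∅ ∈ τ_X ✓.
  U = {2, 3}: f^{-1}(U) = ∅ ∈ τ_X ✓.
  U = {1, 2, 3}: f^{-1}(U) = ∅ ∈ τ_X ✓.
  U = {0, 1, 2, 3}: f^{-1}(U) = {r, s} ∈ τ_X ✓.
Every preimage lies in τ_X, so f IS continuous.


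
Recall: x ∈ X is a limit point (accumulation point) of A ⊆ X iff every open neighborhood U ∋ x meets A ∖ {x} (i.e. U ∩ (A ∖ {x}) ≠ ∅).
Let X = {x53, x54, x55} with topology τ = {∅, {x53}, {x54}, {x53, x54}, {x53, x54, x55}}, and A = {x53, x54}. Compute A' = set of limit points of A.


A' = {x55}

For each x ∈ X, list the open sets U ∈ τ with x ∈ U, then check whether U ∩ (A ∖ {x}) ≠ ∅ for every such U.
  x = x53: open {x53} ∋ x has {x53} ∩ (A ∖ {x53}) = ∅, so x is NOT a limit point.
  x = x54: open {x54} ∋ x has {x54} ∩ (A ∖ {x54}) = ∅, so x is NOT a limit point.
  x = x55: opens ∋ x are {x53, x54, x55}; each meets A ∖ {x55}, so x IS a limit point.
Collecting: A' = {x55}.


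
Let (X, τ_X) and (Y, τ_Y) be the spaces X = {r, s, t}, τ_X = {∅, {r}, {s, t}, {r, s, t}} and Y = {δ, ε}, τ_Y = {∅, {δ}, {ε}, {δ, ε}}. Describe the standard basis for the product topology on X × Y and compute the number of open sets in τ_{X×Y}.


Basis B = {∅ × ∅, {r} × {δ}, {r} × {ε}, {r} × {δ, ε}, {s, t} × {δ}, {s, t} × {ε}, {r, s, t} × {δ}, {r, s, t} × {ε}, {s, t} × {δ, ε}, {r, s, t} × {δ, ε}}; |τ_{X×Y}| = 16.

Enumerate products U × V with U ∈ τ_X, V ∈ τ_Y (deduplicated):
  ∅ × ∅ = {} (∅)
  {r} × {δ} = {(r,δ)}
  {r} × {ε} = {(r,ε)}
  {r} × {δ, ε} = {(r,δ), (r,ε)}
  {s, t} × {δ} = {(s,δ), (t,δ)}
  {s, t} × {ε} = {(s,ε), (t,ε)}
  {r, s, t} × {δ} = {(r,δ), (s,δ), (t,δ)}
  {r, s, t} × {ε} = {(r,ε), (s,ε), (t,ε)}
  {s, t} × {δ, ε} = {(s,δ), (s,ε), (t,δ), (t,ε)}
  {r, s, t} × {δ, ε} = {(r,δ), (r,ε), (s,δ), (s,ε), (t,δ), (t,ε)}
These 10 distinct sets form the basis B.
Close under arbitrary unions to get τ_{X×Y}; counting gives |τ_{X×Y}| = 16.


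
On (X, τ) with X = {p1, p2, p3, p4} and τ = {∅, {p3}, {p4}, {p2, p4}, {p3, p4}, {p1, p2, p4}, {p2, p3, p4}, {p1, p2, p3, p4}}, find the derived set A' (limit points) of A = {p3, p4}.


A' = {p1, p2}

For each x ∈ X, list the open sets U ∈ τ with x ∈ U, then check whether U ∩ (A ∖ {x}) ≠ ∅ for every such U.
  x = p1: opens ∋ x are {p1, p2, p4}, {p1, p2, p3, p4}; each meets A ∖ {p1}, so x IS a limit point.
  x = p2: opens ∋ x are {p2, p4}, {p1, p2, p4}, {p2, p3, p4}, {p1, p2, p3, p4}; each meets A ∖ {p2}, so x IS a limit point.
  x = p3: open {p3} ∋ x has {p3} ∩ (A ∖ {p3}) = ∅, so x is NOT a limit point.
  x = p4: open {p4} ∋ x has {p4} ∩ (A ∖ {p4}) = ∅, so x is NOT a limit point.
Collecting: A' = {p1, p2}.


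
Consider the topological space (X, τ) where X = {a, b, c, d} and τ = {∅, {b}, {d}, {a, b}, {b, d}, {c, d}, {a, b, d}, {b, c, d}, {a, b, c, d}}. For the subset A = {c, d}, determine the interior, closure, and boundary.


int(A) = {c, d}, cl(A) = {c, d}, ∂A = ∅.

Closed sets in (X, τ) are complements of opens:
  closed(X, τ) = {∅, {a}, {c}, {a, b}, {a, c}, {c, d}, {a, b, c}, {a, c, d}, {a, b, c, d}}.
int(A) = ⋃ {U ∈ τ : U ⊆ A}. Opens contained in A: ∅, {d}, {c, d}.
Taking the union of these: int(A) = {c, d}.
cl(A) = ⋂ {C closed : A ⊆ C}. Closed sets containing A: {c, d}, {a, c, d}, {a, b, c, d}.
Intersecting these: cl(A) = {c, d}.
∂A = cl(A) ∖ int(A) = {c, d} ∖ {c, d} = ∅.


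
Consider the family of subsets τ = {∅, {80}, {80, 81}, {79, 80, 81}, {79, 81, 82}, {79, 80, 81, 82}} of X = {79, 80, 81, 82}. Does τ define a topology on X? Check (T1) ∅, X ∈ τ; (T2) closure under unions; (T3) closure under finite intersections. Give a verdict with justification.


τ is NOT a topology on X.

Axiom (T1): ∅ ∈ τ? Yes; X ∈ τ? Yes.
Axiom (T2/T3): check pairwise unions and intersections of members of τ.
Counterexample for (T3): {80, 81} ∩ {79, 81, 82} = {81} ∉ τ. Therefore τ is NOT a topology.


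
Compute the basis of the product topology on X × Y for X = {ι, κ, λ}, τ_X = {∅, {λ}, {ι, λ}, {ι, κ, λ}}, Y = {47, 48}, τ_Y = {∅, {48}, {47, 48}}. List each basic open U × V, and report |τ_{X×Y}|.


Basis B = {∅ × ∅, {λ} × {48}, {ι, λ} × {48}, {λ} × {47, 48}, {ι, κ, λ} × {48}, {ι, λ} × {47, 48}, {ι, κ, λ} × {47, 48}}; |τ_{X×Y}| = 10.

Enumerate products U × V with U ∈ τ_X, V ∈ τ_Y (deduplicated):
  ∅ × ∅ = {} (∅)
  {λ} × {48} = {(λ,48)}
  {ι, λ} × {48} = {(ι,48), (λ,48)}
  {λ} × {47, 48} = {(λ,47), (λ,48)}
  {ι, κ, λ} × {48} = {(ι,48), (κ,48), (λ,48)}
  {ι, λ} × {47, 48} = {(ι,47), (ι,48), (λ,47), (λ,48)}
  {ι, κ, λ} × {47, 48} = {(ι,47), (ι,48), (κ,47), (κ,48), (λ,47), (λ,48)}
These 7 distinct sets form the basis B.
Close under arbitrary unions to get τ_{X×Y}; counting gives |τ_{X×Y}| = 10.


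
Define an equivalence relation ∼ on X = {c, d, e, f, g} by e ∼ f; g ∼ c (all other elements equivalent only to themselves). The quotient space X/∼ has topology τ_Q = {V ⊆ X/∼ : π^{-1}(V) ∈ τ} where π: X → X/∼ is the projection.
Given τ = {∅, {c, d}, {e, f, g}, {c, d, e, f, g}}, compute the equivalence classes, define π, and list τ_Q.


X/∼ = {[c=g], [d], [e=f]}; |τ_Q| = 2.

Equivalence classes: [c=g], [d], [e=f].
Quotient map π: X → X/∼ sends c ↦ [c=g], d ↦ [d], e ↦ [e=f], f ↦ [e=f], g ↦ [c=g].
For each subset V ⊆ X/∼, compute π^{-1}(V) ⊆ X and check whether π^{-1}(V) ∈ τ. V is open in τ_Q iff π^{-1}(V) ∈ τ.
  V = {}: π^{-1}(V) = ∅ ∈ τ ✓.
  V = {[c=g]}: π^{-1}(V) = {c, g} ∉ τ ✗.
  V = {[d]}: π^{-1}(V) = {d} ∉ τ ✗.
  V = {[c=g], [d]}: π^{-1}(V) = {c, d, g} ∉ τ ✗.
  V = {[e=f]}: π^{-1}(V) = {e, f} ∉ τ ✗.
  V = {[c=g], [e=f]}: π^{-1}(V) = {c, e, f, g} ∉ τ ✗.
  V = {[d], [e=f]}: π^{-1}(V) = {d, e, f} ∉ τ ✗.
  V = {[c=g], [d], [e=f]}: π^{-1}(V) = {c, d, e, f, g} ∈ τ ✓.
Open sets in the quotient: τ_Q = {{}, {[c=g], [d], [e=f]}} (2 elements).


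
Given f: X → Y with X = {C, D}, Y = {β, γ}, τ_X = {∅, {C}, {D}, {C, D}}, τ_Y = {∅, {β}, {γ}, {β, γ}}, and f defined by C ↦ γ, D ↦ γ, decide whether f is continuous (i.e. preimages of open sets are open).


f IS continuous.

Compute f^{-1}(U) for each U ∈ τ_Y:
  U = ∅: f^{-1}(U) = ∅ ∈ τ_X ✓.
  U = {β}: f^{-1}(U) = ∅ ∈ τ_X ✓.
  U = {γ}: f^{-1}(U) = {C, D} ∈ τ_X ✓.
  U = {β, γ}: f^{-1}(U) = {C, D} ∈ τ_X ✓.
Every preimage lies in τ_X, so f IS continuous.


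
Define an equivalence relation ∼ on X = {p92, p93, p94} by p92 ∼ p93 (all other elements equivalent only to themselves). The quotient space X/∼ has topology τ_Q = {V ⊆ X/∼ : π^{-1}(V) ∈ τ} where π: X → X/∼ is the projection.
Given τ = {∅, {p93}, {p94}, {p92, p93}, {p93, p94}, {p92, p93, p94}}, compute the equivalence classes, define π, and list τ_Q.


X/∼ = {[p92=p93], [p94]}; |τ_Q| = 4.

Equivalence classes: [p92=p93], [p94].
Quotient map π: X → X/∼ sends p92 ↦ [p92=p93], p93 ↦ [p92=p93], p94 ↦ [p94].
For each subset V ⊆ X/∼, compute π^{-1}(V) ⊆ X and check whether π^{-1}(V) ∈ τ. V is open in τ_Q iff π^{-1}(V) ∈ τ.
  V = {}: π^{-1}(V) = ∅ ∈ τ ✓.
  V = {[p92=p93]}: π^{-1}(V) = {p92, p93} ∈ τ ✓.
  V = {[p94]}: π^{-1}(V) = {p94} ∈ τ ✓.
  V = {[p92=p93], [p94]}: π^{-1}(V) = {p92, p93, p94} ∈ τ ✓.
Open sets in the quotient: τ_Q = {{}, {[p92=p93]}, {[p94]}, {[p92=p93], [p94]}} (4 elements).


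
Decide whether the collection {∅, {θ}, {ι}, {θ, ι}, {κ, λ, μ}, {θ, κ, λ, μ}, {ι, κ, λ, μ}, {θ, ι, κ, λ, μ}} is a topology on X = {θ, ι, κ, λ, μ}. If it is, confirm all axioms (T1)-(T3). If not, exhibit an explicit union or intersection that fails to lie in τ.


τ IS a topology on X.

Axiom (T1): ∅ ∈ τ? Yes; X ∈ τ? Yes.
Axiom (T2/T3): check pairwise unions and intersections of members of τ.
All pairwise intersections and unions checked — each lies in τ. Therefore τ satisfies (T1), (T2), (T3): it IS a topology on X.


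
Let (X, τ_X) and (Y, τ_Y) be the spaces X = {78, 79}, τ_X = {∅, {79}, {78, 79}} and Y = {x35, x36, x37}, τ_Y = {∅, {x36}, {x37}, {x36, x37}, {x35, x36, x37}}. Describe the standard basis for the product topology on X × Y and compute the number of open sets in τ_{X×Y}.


Basis B = {∅ × ∅, {79} × {x36}, {79} × {x37}, {78, 79} × {x36}, {78, 79} × {x37}, {79} × {x36, x37}, {79} × {x35, x36, x37}, {78, 79} × {x36, x37}, {78, 79} × {x35, x36, x37}}; |τ_{X×Y}| = 14.

Enumerate products U × V with U ∈ τ_X, V ∈ τ_Y (deduplicated):
  ∅ × ∅ = {} (∅)
  {79} × {x36} = {(79,x36)}
  {79} × {x37} = {(79,x37)}
  {78, 79} × {x36} = {(78,x36), (79,x36)}
  {78, 79} × {x37} = {(78,x37), (79,x37)}
  {79} × {x36, x37} = {(79,x36), (79,x37)}
  {79} × {x35, x36, x37} = {(79,x35), (79,x36), (79,x37)}
  {78, 79} × {x36, x37} = {(78,x36), (78,x37), (79,x36), (79,x37)}
  {78, 79} × {x35, x36, x37} = {(78,x35), (78,x36), (78,x37), (79,x35), (79,x36), (79,x37)}
These 9 distinct sets form the basis B.
Close under arbitrary unions to get τ_{X×Y}; counting gives |τ_{X×Y}| = 14.


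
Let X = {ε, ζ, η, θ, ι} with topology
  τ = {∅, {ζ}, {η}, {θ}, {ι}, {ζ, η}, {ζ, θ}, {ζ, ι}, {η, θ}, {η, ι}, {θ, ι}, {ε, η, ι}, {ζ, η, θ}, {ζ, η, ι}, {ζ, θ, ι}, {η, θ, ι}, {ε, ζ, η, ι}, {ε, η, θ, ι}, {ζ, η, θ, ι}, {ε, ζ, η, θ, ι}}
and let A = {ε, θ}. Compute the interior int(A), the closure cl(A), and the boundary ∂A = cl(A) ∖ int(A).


int(A) = {θ}, cl(A) = {ε, θ}, ∂A = {ε}.

Closed sets in (X, τ) are complements of opens:
  closed(X, τ) = {∅, {ε}, {ζ}, {θ}, {ε, ζ}, {ε, η}, {ε, θ}, {ε, ι}, {ζ, θ}, {ε, ζ, η}, {ε, ζ, θ}, {ε, ζ, ι}, {ε, η, θ}, {ε, η, ι}, {ε, θ, ι}, {ε, ζ, η, θ}, {ε, ζ, η, ι}, {ε, ζ, θ, ι}, {ε, η, θ, ι}, {ε, ζ, η, θ, ι}}.
int(A) = ⋃ {U ∈ τ : U ⊆ A}. Opens contained in A: ∅, {θ}.
Taking the union of these: int(A) = {θ}.
cl(A) = ⋂ {C closed : A ⊆ C}. Closed sets containing A: {ε, θ}, {ε, ζ, θ}, {ε, η, θ}, {ε, θ, ι}, {ε, ζ, η, θ}, {ε, ζ, θ, ι}, {ε, η, θ, ι}, {ε, ζ, η, θ, ι}.
Intersecting these: cl(A) = {ε, θ}.
∂A = cl(A) ∖ int(A) = {ε, θ} ∖ {θ} = {ε}.


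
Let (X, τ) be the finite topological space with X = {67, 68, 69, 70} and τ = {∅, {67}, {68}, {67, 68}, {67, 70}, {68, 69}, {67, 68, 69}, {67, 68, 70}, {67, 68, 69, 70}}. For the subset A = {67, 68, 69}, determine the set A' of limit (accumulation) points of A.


A' = {69, 70}

For each x ∈ X, list the open sets U ∈ τ with x ∈ U, then check whether U ∩ (A ∖ {x}) ≠ ∅ for every such U.
  x = 67: open {67} ∋ x has {67} ∩ (A ∖ {67}) = ∅, so x is NOT a limit point.
  x = 68: open {68} ∋ x has {68} ∩ (A ∖ {68}) = ∅, so x is NOT a limit point.
  x = 69: opens ∋ x are {68, 69}, {67, 68, 69}, {67, 68, 69, 70}; each meets A ∖ {69}, so x IS a limit point.
  x = 70: opens ∋ x are {67, 70}, {67, 68, 70}, {67, 68, 69, 70}; each meets A ∖ {70}, so x IS a limit point.
Collecting: A' = {69, 70}.


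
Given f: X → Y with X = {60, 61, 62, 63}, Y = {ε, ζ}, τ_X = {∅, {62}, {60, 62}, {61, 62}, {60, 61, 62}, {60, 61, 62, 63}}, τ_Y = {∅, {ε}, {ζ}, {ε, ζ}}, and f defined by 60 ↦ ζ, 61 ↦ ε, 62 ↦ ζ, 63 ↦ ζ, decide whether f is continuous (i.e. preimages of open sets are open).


f is NOT continuous.

Compute f^{-1}(U) for each U ∈ τ_Y:
  U = ∅: f^{-1}(U) = ∅ ∈ τ_X ✓.
  U = {ε}: f^{-1}(U) = {61} ∉ τ_X ✗.
  U = {ζ}: f^{-1}(U) = {60, 62, 63} ∉ τ_X ✗.
  U = {ε, ζ}: f^{-1}(U) = {60, 61, 62, 63} ∈ τ_X ✓.
Found U = {ε} with f^{-1}(U) = {61} not in τ_X. Therefore f is NOT continuous.


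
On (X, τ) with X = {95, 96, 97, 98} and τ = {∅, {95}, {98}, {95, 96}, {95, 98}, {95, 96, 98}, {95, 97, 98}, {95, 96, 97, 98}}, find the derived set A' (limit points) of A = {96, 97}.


A' = ∅

For each x ∈ X, list the open sets U ∈ τ with x ∈ U, then check whether U ∩ (A ∖ {x}) ≠ ∅ for every such U.
  x = 95: open {95} ∋ x has {95} ∩ (A ∖ {95}) = ∅, so x is NOT a limit point.
  x = 96: open {95, 96} ∋ x has {95, 96} ∩ (A ∖ {96}) = ∅, so x is NOT a limit point.
  x = 97: open {95, 97, 98} ∋ x has {95, 97, 98} ∩ (A ∖ {97}) = ∅, so x is NOT a limit point.
  x = 98: open {98} ∋ x has {98} ∩ (A ∖ {98}) = ∅, so x is NOT a limit point.
Collecting: A' = ∅.


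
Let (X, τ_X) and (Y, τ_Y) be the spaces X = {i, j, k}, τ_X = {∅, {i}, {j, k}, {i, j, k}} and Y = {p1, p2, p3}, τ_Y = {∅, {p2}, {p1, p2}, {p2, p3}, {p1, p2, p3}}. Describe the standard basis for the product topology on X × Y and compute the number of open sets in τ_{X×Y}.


Basis B = {∅ × ∅, {i} × {p2}, {i} × {p1, p2}, {i} × {p2, p3}, {j, k} × {p2}, {i} × {p1, p2, p3}, {i, j, k} × {p2}, {j, k} × {p1, p2}, {j, k} × {p2, p3}, {i, j, k} × {p1, p2}, {i, j, k} × {p2, p3}, {j, k} × {p1, p2, p3}, {i, j, k} × {p1, p2, p3}}; |τ_{X×Y}| = 25.

Enumerate products U × V with U ∈ τ_X, V ∈ τ_Y (deduplicated):
  ∅ × ∅ = {} (∅)
  {i} × {p2} = {(i,p2)}
  {i} × {p1, p2} = {(i,p1), (i,p2)}
  {i} × {p2, p3} = {(i,p2), (i,p3)}
  {j, k} × {p2} = {(j,p2), (k,p2)}
  {i} × {p1, p2, p3} = {(i,p1), (i,p2), (i,p3)}
  {i, j, k} × {p2} = {(i,p2), (j,p2), (k,p2)}
  {j, k} × {p1, p2} = {(j,p1), (j,p2), (k,p1), (k,p2)}
  {j, k} × {p2, p3} = {(j,p2), (j,p3), (k,p2), (k,p3)}
  {i, j, k} × {p1, p2} = {(i,p1), (i,p2), (j,p1), (j,p2), (k,p1), (k,p2)}
  {i, j, k} × {p2, p3} = {(i,p2), (i,p3), (j,p2), (j,p3), (k,p2), (k,p3)}
  {j, k} × {p1, p2, p3} = {(j,p1), (j,p2), (j,p3), (k,p1), (k,p2), (k,p3)}
  {i, j, k} × {p1, p2, p3} = {(i,p1), (i,p2), (i,p3), (j,p1), (j,p2), (j,p3), (k,p1), (k,p2), (k,p3)}
These 13 distinct sets form the basis B.
Close under arbitrary unions to get τ_{X×Y}; counting gives |τ_{X×Y}| = 25.


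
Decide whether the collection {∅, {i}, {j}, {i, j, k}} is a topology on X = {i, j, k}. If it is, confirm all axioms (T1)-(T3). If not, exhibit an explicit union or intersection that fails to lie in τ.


τ is NOT a topology on X.

Axiom (T1): ∅ ∈ τ? Yes; X ∈ τ? Yes.
Axiom (T2/T3): check pairwise unions and intersections of members of τ.
Counterexample for (T2): {i} ∪ {j} = {i, j} ∉ τ. Therefore τ is NOT a topology.


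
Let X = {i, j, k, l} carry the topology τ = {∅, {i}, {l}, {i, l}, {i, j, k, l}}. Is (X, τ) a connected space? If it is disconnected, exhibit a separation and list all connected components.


(X, τ) is connected.

Find clopen sets (U ∈ τ with X ∖ U ∈ τ):
  U = ∅, X ∖ U = {i, j, k, l} — both open, so U is clopen.
  U = {i, j, k, l}, X ∖ U = ∅ — both open, so U is clopen.
Only trivial clopens (∅ and X) exist, so (X, τ) is connected.
Compute connected components by grouping points that agree on all clopens:
  component: {i, j, k, l}


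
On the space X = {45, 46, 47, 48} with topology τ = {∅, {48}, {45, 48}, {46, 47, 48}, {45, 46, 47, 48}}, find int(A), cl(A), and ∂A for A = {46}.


int(A) = ∅, cl(A) = {46, 47}, ∂A = {46, 47}.

Closed sets in (X, τ) are complements of opens:
  closed(X, τ) = {∅, {45}, {46, 47}, {45, 46, 47}, {45, 46, 47, 48}}.
int(A) = ⋃ {U ∈ τ : U ⊆ A}. Opens contained in A: ∅.
Taking the union of these: int(A) = ∅.
cl(A) = ⋂ {C closed : A ⊆ C}. Closed sets containing A: {46, 47}, {45, 46, 47}, {45, 46, 47, 48}.
Intersecting these: cl(A) = {46, 47}.
∂A = cl(A) ∖ int(A) = {46, 47} ∖ ∅ = {46, 47}.


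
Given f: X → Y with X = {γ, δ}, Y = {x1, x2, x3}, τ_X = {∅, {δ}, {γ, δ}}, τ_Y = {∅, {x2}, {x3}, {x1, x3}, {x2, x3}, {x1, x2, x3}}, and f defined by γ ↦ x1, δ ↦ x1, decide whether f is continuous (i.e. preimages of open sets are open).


f IS continuous.

Compute f^{-1}(U) for each U ∈ τ_Y:
  U = ∅: f^{-1}(U) = ∅ ∈ τ_X ✓.
  U = {x2}: f^{-1}(U) = ∅ ∈ τ_X ✓.
  U = {x3}: f^{-1}(U) = ∅ ∈ τ_X ✓.
  U = {x1, x3}: f^{-1}(U) = {γ, δ} ∈ τ_X ✓.
  U = {x2, x3}: f^{-1}(U) = ∅ ∈ τ_X ✓.
  U = {x1, x2, x3}: f^{-1}(U) = {γ, δ} ∈ τ_X ✓.
Every preimage lies in τ_X, so f IS continuous.


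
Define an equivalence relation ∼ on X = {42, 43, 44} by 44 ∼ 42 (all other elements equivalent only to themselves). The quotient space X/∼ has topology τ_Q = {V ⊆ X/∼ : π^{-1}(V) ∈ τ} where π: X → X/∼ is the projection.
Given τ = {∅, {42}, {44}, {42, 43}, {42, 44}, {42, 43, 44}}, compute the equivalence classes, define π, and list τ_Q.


X/∼ = {[42=44], [43]}; |τ_Q| = 3.

Equivalence classes: [42=44], [43].
Quotient map π: X → X/∼ sends 42 ↦ [42=44], 43 ↦ [43], 44 ↦ [42=44].
For each subset V ⊆ X/∼, compute π^{-1}(V) ⊆ X and check whether π^{-1}(V) ∈ τ. V is open in τ_Q iff π^{-1}(V) ∈ τ.
  V = {}: π^{-1}(V) = ∅ ∈ τ ✓.
  V = {[42=44]}: π^{-1}(V) = {42, 44} ∈ τ ✓.
  V = {[43]}: π^{-1}(V) = {43} ∉ τ ✗.
  V = {[42=44], [43]}: π^{-1}(V) = {42, 43, 44} ∈ τ ✓.
Open sets in the quotient: τ_Q = {{}, {[42=44]}, {[42=44], [43]}} (3 elements).


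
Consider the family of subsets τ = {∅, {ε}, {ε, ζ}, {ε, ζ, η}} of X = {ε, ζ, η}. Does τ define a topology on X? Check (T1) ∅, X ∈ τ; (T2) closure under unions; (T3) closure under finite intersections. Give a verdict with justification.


τ IS a topology on X.

Axiom (T1): ∅ ∈ τ? Yes; X ∈ τ? Yes.
Axiom (T2/T3): check pairwise unions and intersections of members of τ.
All pairwise intersections and unions checked — each lies in τ. Therefore τ satisfies (T1), (T2), (T3): it IS a topology on X.


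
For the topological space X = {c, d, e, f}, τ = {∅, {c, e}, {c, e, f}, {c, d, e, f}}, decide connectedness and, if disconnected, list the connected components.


(X, τ) is connected.

Find clopen sets (U ∈ τ with X ∖ U ∈ τ):
  U = ∅, X ∖ U = {c, d, e, f} — both open, so U is clopen.
  U = {c, d, e, f}, X ∖ U = ∅ — both open, so U is clopen.
Only trivial clopens (∅ and X) exist, so (X, τ) is connected.
Compute connected components by grouping points that agree on all clopens:
  component: {c, d, e, f}


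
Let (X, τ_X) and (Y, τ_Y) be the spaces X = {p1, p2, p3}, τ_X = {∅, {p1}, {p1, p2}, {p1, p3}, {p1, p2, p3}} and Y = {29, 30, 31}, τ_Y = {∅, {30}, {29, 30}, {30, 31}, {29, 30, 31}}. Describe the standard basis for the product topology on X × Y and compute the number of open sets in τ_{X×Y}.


Basis B = {∅ × ∅, {p1} × {30}, {p1} × {29, 30}, {p1} × {30, 31}, {p1, p2} × {30}, {p1, p3} × {30}, {p1} × {29, 30, 31}, {p1, p2, p3} × {30}, {p1, p2} × {29, 30}, {p1, p3} × {29, 30}, {p1, p2} × {30, 31}, {p1, p3} × {30, 31}, {p1, p2} × {29, 30, 31}, {p1, p3} × {29, 30, 31}, {p1, p2, p3} × {29, 30}, {p1, p2, p3} × {30, 31}, {p1, p2, p3} × {29, 30, 31}}; |τ_{X×Y}| = 48.

Enumerate products U × V with U ∈ τ_X, V ∈ τ_Y (deduplicated):
  ∅ × ∅ = {} (∅)
  {p1} × {30} = {(p1,30)}
  {p1} × {29, 30} = {(p1,29), (p1,30)}
  {p1} × {30, 31} = {(p1,30), (p1,31)}
  {p1, p2} × {30} = {(p1,30), (p2,30)}
  {p1, p3} × {30} = {(p1,30), (p3,30)}
  {p1} × {29, 30, 31} = {(p1,29), (p1,30), (p1,31)}
  {p1, p2, p3} × {30} = {(p1,30), (p2,30), (p3,30)}
  {p1, p2} × {29, 30} = {(p1,29), (p1,30), (p2,29), (p2,30)}
  {p1, p3} × {29, 30} = {(p1,29), (p1,30), (p3,29), (p3,30)}
  {p1, p2} × {30, 31} = {(p1,30), (p1,31), (p2,30), (p2,31)}
  {p1, p3} × {30, 31} = {(p1,30), (p1,31), (p3,30), (p3,31)}
  {p1, p2} × {29, 30, 31} = {(p1,29), (p1,30), (p1,31), (p2,29), (p2,30), (p2,31)}
  {p1, p3} × {29, 30, 31} = {(p1,29), (p1,30), (p1,31), (p3,29), (p3,30), (p3,31)}
  {p1, p2, p3} × {29, 30} = {(p1,29), (p1,30), (p2,29), (p2,30), (p3,29), (p3,30)}
  {p1, p2, p3} × {30, 31} = {(p1,30), (p1,31), (p2,30), (p2,31), (p3,30), (p3,31)}
  {p1, p2, p3} × {29, 30, 31} = {(p1,29), (p1,30), (p1,31), (p2,29), (p2,30), (p2,31), (p3,29), (p3,30), (p3,31)}
These 17 distinct sets form the basis B.
Close under arbitrary unions to get τ_{X×Y}; counting gives |τ_{X×Y}| = 48.


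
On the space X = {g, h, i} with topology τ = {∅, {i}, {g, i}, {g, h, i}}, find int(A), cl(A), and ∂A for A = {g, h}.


int(A) = ∅, cl(A) = {g, h}, ∂A = {g, h}.

Closed sets in (X, τ) are complements of opens:
  closed(X, τ) = {∅, {h}, {g, h}, {g, h, i}}.
int(A) = ⋃ {U ∈ τ : U ⊆ A}. Opens contained in A: ∅.
Taking the union of these: int(A) = ∅.
cl(A) = ⋂ {C closed : A ⊆ C}. Closed sets containing A: {g, h}, {g, h, i}.
Intersecting these: cl(A) = {g, h}.
∂A = cl(A) ∖ int(A) = {g, h} ∖ ∅ = {g, h}.


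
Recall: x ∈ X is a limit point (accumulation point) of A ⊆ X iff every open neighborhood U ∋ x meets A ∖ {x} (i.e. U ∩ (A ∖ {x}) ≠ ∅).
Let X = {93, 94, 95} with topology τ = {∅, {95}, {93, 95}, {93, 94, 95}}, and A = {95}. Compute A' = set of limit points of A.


A' = {93, 94}

For each x ∈ X, list the open sets U ∈ τ with x ∈ U, then check whether U ∩ (A ∖ {x}) ≠ ∅ for every such U.
  x = 93: opens ∋ x are {93, 95}, {93, 94, 95}; each meets A ∖ {93}, so x IS a limit point.
  x = 94: opens ∋ x are {93, 94, 95}; each meets A ∖ {94}, so x IS a limit point.
  x = 95: open {95} ∋ x has {95} ∩ (A ∖ {95}) = ∅, so x is NOT a limit point.
Collecting: A' = {93, 94}.


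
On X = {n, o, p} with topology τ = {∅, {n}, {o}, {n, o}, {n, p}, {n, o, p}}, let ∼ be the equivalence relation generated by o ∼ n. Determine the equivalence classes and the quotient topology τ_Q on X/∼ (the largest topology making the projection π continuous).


X/∼ = {[n=o], [p]}; |τ_Q| = 3.

Equivalence classes: [n=o], [p].
Quotient map π: X → X/∼ sends n ↦ [n=o], o ↦ [n=o], p ↦ [p].
For each subset V ⊆ X/∼, compute π^{-1}(V) ⊆ X and check whether π^{-1}(V) ∈ τ. V is open in τ_Q iff π^{-1}(V) ∈ τ.
  V = {}: π^{-1}(V) = ∅ ∈ τ ✓.
  V = {[n=o]}: π^{-1}(V) = {n, o} ∈ τ ✓.
  V = {[p]}: π^{-1}(V) = {p} ∉ τ ✗.
  V = {[n=o], [p]}: π^{-1}(V) = {n, o, p} ∈ τ ✓.
Open sets in the quotient: τ_Q = {{}, {[n=o]}, {[n=o], [p]}} (3 elements).


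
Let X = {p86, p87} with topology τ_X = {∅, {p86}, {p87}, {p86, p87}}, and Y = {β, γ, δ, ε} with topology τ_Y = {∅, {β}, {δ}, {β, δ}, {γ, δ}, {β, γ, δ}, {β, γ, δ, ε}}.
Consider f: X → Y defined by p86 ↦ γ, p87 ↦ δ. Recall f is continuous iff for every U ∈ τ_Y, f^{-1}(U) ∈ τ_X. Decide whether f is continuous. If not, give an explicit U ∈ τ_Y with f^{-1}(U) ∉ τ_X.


f IS continuous.

Compute f^{-1}(U) for each U ∈ τ_Y:
  U = ∅: f^{-1}(U) = ∅ ∈ τ_X ✓.
  U = {β}: f^{-1}(U) = ∅ ∈ τ_X ✓.
  U = {δ}: f^{-1}(U) = {p87} ∈ τ_X ✓.
  U = {β, δ}: f^{-1}(U) = {p87} ∈ τ_X ✓.
  U = {γ, δ}: f^{-1}(U) = {p86, p87} ∈ τ_X ✓.
  U = {β, γ, δ}: f^{-1}(U) = {p86, p87} ∈ τ_X ✓.
  U = {β, γ, δ, ε}: f^{-1}(U) = {p86, p87} ∈ τ_X ✓.
Every preimage lies in τ_X, so f IS continuous.


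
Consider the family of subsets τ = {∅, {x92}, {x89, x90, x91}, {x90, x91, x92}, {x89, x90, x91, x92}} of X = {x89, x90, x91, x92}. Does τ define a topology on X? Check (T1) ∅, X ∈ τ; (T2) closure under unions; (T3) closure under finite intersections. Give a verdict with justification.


τ is NOT a topology on X.

Axiom (T1): ∅ ∈ τ? Yes; X ∈ τ? Yes.
Axiom (T2/T3): check pairwise unions and intersections of members of τ.
Counterexample for (T3): {x89, x90, x91} ∩ {x90, x91, x92} = {x90, x91} ∉ τ. Therefore τ is NOT a topology.


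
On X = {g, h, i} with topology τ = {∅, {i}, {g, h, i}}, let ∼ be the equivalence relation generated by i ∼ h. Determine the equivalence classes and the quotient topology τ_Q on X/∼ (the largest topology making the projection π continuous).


X/∼ = {[g], [h=i]}; |τ_Q| = 2.

Equivalence classes: [g], [h=i].
Quotient map π: X → X/∼ sends g ↦ [g], h ↦ [h=i], i ↦ [h=i].
For each subset V ⊆ X/∼, compute π^{-1}(V) ⊆ X and check whether π^{-1}(V) ∈ τ. V is open in τ_Q iff π^{-1}(V) ∈ τ.
  V = {}: π^{-1}(V) = ∅ ∈ τ ✓.
  V = {[g]}: π^{-1}(V) = {g} ∉ τ ✗.
  V = {[h=i]}: π^{-1}(V) = {h, i} ∉ τ ✗.
  V = {[g], [h=i]}: π^{-1}(V) = {g, h, i} ∈ τ ✓.
Open sets in the quotient: τ_Q = {{}, {[g], [h=i]}} (2 elements).


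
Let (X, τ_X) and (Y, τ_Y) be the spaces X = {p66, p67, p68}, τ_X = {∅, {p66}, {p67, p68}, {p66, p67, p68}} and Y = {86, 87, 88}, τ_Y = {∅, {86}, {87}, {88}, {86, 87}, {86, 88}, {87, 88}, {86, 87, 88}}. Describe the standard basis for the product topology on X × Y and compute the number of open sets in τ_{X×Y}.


Basis B = {∅ × ∅, {p66} × {86}, {p66} × {87}, {p66} × {88}, {p66} × {86, 87}, {p66} × {86, 88}, {p66} × {87, 88}, {p67, p68} × {86}, {p67, p68} × {87}, {p67, p68} × {88}, {p66} × {86, 87, 88}, {p66, p67, p68} × {86}, {p66, p67, p68} × {87}, {p66, p67, p68} × {88}, {p67, p68} × {86, 87}, {p67, p68} × {86, 88}, {p67, p68} × {87, 88}, {p66, p67, p68} × {86, 87}, {p66, p67, p68} × {86, 88}, {p66, p67, p68} × {87, 88}, {p67, p68} × {86, 87, 88}, {p66, p67, p68} × {86, 87, 88}}; |τ_{X×Y}| = 64.

Enumerate products U × V with U ∈ τ_X, V ∈ τ_Y (deduplicated):
  ∅ × ∅ = {} (∅)
  {p66} × {86} = {(p66,86)}
  {p66} × {87} = {(p66,87)}
  {p66} × {88} = {(p66,88)}
  {p66} × {86, 87} = {(p66,86), (p66,87)}
  {p66} × {86, 88} = {(p66,86), (p66,88)}
  {p66} × {87, 88} = {(p66,87), (p66,88)}
  {p67, p68} × {86} = {(p67,86), (p68,86)}
  {p67, p68} × {87} = {(p67,87), (p68,87)}
  {p67, p68} × {88} = {(p67,88), (p68,88)}
  {p66} × {86, 87, 88} = {(p66,86), (p66,87), (p66,88)}
  {p66, p67, p68} × {86} = {(p66,86), (p67,86), (p68,86)}
  {p66, p67, p68} × {87} = {(p66,87), (p67,87), (p68,87)}
  {p66, p67, p68} × {88} = {(p66,88), (p67,88), (p68,88)}
  {p67, p68} × {86, 87} = {(p67,86), (p67,87), (p68,86), (p68,87)}
  {p67, p68} × {86, 88} = {(p67,86), (p67,88), (p68,86), (p68,88)}
  {p67, p68} × {87, 88} = {(p67,87), (p67,88), (p68,87), (p68,88)}
  {p66, p67, p68} × {86, 87} = {(p66,86), (p66,87), (p67,86), (p67,87), (p68,86), (p68,87)}
  {p66, p67, p68} × {86, 88} = {(p66,86), (p66,88), (p67,86), (p67,88), (p68,86), (p68,88)}
  {p66, p67, p68} × {87, 88} = {(p66,87), (p66,88), (p67,87), (p67,88), (p68,87), (p68,88)}
  {p67, p68} × {86, 87, 88} = {(p67,86), (p67,87), (p67,88), (p68,86), (p68,87), (p68,88)}
  {p66, p67, p68} × {86, 87, 88} = {(p66,86), (p66,87), (p66,88), (p67,86), (p67,87), (p67,88), (p68,86), (p68,87), (p68,88)}
These 22 distinct sets form the basis B.
Close under arbitrary unions to get τ_{X×Y}; counting gives |τ_{X×Y}| = 64.


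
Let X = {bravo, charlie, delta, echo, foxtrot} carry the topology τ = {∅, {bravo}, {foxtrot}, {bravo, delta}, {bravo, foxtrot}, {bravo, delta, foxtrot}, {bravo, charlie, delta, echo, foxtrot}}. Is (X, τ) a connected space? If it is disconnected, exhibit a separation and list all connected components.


(X, τ) is connected.

Find clopen sets (U ∈ τ with X ∖ U ∈ τ):
  U = ∅, X ∖ U = {bravo, charlie, delta, echo, foxtrot} — both open, so U is clopen.
  U = {bravo, charlie, delta, echo, foxtrot}, X ∖ U = ∅ — both open, so U is clopen.
Only trivial clopens (∅ and X) exist, so (X, τ) is connected.
Compute connected components by grouping points that agree on all clopens:
  component: {bravo, charlie, delta, echo, foxtrot}


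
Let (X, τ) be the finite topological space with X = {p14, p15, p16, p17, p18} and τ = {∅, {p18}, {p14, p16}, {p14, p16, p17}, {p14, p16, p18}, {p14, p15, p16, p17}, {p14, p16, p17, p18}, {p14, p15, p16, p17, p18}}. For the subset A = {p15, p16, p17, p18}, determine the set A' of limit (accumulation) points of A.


A' = {p14, p15, p17}

For each x ∈ X, list the open sets U ∈ τ with x ∈ U, then check whether U ∩ (A ∖ {x}) ≠ ∅ for every such U.
  x = p14: opens ∋ x are {p14, p16}, {p14, p16, p17}, {p14, p16, p18}, {p14, p15, p16, p17}, {p14, p16, p17, p18}, {p14, p15, p16, p17, p18}; each meets A ∖ {p14}, so x IS a limit point.
  x = p15: opens ∋ x are {p14, p15, p16, p17}, {p14, p15, p16, p17, p18}; each meets A ∖ {p15}, so x IS a limit point.
  x = p16: open {p14, p16} ∋ x has {p14, p16} ∩ (A ∖ {p16}) = ∅, so x is NOT a limit point.
  x = p17: opens ∋ x are {p14, p16, p17}, {p14, p15, p16, p17}, {p14, p16, p17, p18}, {p14, p15, p16, p17, p18}; each meets A ∖ {p17}, so x IS a limit point.
  x = p18: open {p18} ∋ x has {p18} ∩ (A ∖ {p18}) = ∅, so x is NOT a limit point.
Collecting: A' = {p14, p15, p17}.
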